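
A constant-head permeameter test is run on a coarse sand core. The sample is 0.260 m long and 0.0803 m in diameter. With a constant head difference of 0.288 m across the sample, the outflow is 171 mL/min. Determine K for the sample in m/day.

Cross-sectional area A = π·(d/2)² = π × (0.0803/2)² = 0.005064 m².
Convert discharge: 171 mL/min = 2.850e-06 m³/s.
Darcy's law rearranged: K = Q·L / (A·Δh) = 2.850e-06 × 0.260 / (0.005064 × 0.288) = 0.0005080 m/s = 43.90 m/day.

43.9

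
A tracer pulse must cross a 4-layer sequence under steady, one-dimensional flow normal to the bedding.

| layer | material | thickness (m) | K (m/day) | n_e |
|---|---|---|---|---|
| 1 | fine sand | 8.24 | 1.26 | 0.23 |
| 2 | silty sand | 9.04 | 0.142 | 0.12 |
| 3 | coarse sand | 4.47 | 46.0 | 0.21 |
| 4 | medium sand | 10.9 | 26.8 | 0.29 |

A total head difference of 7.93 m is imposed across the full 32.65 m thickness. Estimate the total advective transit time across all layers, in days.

63.1

With flow normal to the layers, continuity requires the same specific discharge q through every layer.
Σ(b_i/K_i) = 8.24/1.26 + 9.04/0.142 + 4.47/46.0 + 10.9/26.8 = 70.71 d.
q = Δh / Σ(b_i/K_i) = 7.93 / 70.71 = 0.1122 m/day.
In each layer the seepage velocity is v_i = q/n_i, so the layer transit time is t_i = b_i·n_i / q:
  layer 1 (fine sand): t_1 = 8.24 × 0.23 / 0.1122 = 16.90 d
  layer 2 (silty sand): t_2 = 9.04 × 0.12 / 0.1122 = 9.672 d
  layer 3 (coarse sand): t_3 = 4.47 × 0.21 / 0.1122 = 8.370 d
  layer 4 (medium sand): t_4 = 10.9 × 0.29 / 0.1122 = 28.18 d
Total t = Σ t_i = 63.12 days.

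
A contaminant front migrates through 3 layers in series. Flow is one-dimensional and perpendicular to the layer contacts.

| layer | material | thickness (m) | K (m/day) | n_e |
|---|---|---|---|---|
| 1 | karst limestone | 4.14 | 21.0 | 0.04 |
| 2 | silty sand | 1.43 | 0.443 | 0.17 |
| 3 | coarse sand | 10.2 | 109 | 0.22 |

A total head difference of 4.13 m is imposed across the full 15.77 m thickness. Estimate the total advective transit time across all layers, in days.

With flow normal to the layers, continuity requires the same specific discharge q through every layer.
Σ(b_i/K_i) = 4.14/21.0 + 1.43/0.443 + 10.2/109 = 3.519 d.
q = Δh / Σ(b_i/K_i) = 4.13 / 3.519 = 1.174 m/day.
In each layer the seepage velocity is v_i = q/n_i, so the layer transit time is t_i = b_i·n_i / q:
  layer 1 (karst limestone): t_1 = 4.14 × 0.04 / 1.174 = 0.1411 d
  layer 2 (silty sand): t_2 = 1.43 × 0.17 / 1.174 = 0.2071 d
  layer 3 (coarse sand): t_3 = 10.2 × 0.22 / 1.174 = 1.912 d
Total t = Σ t_i = 2.260 days.

2.26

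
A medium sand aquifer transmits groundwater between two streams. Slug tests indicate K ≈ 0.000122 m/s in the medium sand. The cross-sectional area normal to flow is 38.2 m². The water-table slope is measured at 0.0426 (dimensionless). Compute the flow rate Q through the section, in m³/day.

Convert K: 0.000122 m/s × 86400 = 10.54 m/day.
Hydraulic gradient i = 0.0426.
Darcy's law: Q = K · A · i = 10.54 × 38.20 × 0.04260 = 17.15 m³/day.

17.2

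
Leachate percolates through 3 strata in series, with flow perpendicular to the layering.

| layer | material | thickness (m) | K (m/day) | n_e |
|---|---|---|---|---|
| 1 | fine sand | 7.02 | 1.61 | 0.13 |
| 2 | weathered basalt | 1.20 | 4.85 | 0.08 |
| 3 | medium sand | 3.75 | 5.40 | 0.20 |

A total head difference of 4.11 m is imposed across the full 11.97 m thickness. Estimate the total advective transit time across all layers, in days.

With flow normal to the layers, continuity requires the same specific discharge q through every layer.
Σ(b_i/K_i) = 7.02/1.61 + 1.20/4.85 + 3.75/5.40 = 5.302 d.
q = Δh / Σ(b_i/K_i) = 4.11 / 5.302 = 0.7752 m/day.
In each layer the seepage velocity is v_i = q/n_i, so the layer transit time is t_i = b_i·n_i / q:
  layer 1 (fine sand): t_1 = 7.02 × 0.13 / 0.7752 = 1.177 d
  layer 2 (weathered basalt): t_2 = 1.20 × 0.08 / 0.7752 = 0.1238 d
  layer 3 (medium sand): t_3 = 3.75 × 0.20 / 0.7752 = 0.9675 d
Total t = Σ t_i = 2.269 days.

2.27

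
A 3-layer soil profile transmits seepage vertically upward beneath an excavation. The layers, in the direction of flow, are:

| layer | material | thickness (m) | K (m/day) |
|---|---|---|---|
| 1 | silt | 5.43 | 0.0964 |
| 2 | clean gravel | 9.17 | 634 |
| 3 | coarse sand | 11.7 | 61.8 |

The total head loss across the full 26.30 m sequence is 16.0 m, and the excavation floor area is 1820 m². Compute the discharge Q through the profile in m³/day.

Flow is perpendicular to layering, so the layers act in series and the equivalent K is the thickness-weighted harmonic mean.
Total thickness L = 5.43 + 9.17 + 11.7 = 26.30 m.
Σ(b_i/K_i) = 5.43/0.0964 + 9.17/634 + 11.7/61.8 = 56.53 d.
K_eq = L / Σ(b_i/K_i) = 26.30 / 56.53 = 0.4652 m/day.
Q = K_eq · A · (Δh/L) = 0.4652 × 1820 × (16.0/26.30) = 515.1 m³/day.

515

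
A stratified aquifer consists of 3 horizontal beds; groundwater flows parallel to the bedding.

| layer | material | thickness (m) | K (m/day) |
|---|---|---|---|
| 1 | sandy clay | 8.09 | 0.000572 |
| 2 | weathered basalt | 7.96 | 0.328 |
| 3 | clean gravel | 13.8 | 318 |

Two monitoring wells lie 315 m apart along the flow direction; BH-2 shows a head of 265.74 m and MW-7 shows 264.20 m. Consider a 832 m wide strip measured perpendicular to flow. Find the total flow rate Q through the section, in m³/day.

Flow is parallel to layering, so each bed carries its own Darcy discharge and the transmissivities add.
Σ(K_i·b_i) = 0.000572×8.09 + 0.328×7.96 + 318×13.8 = 4391 m²/day.
Hydraulic gradient i = (265.74 − 264.20) / 315 = 1.54 / 315 = 0.004889.
Q = Σ(K_i·b_i) · W · i = 4391 × 832 × 0.004889 = 17861 m³/day.

17900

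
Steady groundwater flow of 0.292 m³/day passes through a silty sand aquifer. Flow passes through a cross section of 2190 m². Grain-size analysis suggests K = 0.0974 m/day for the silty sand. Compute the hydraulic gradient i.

0.00137

From Q = K·A·i, i = Q / (K·A) = 0.292 / (0.09740 × 2190) = 0.001369.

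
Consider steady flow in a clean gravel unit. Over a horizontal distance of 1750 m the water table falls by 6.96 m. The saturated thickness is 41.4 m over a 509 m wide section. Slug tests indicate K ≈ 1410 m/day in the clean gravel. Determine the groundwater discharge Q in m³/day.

Cross-sectional area A = 509 × 41.4 = 21073 m².
Hydraulic gradient i = Δh / L = 6.96 / 1750 = 0.003977.
Darcy's law: Q = K · A · i = 1410 × 21073 × 0.003977 = 1.182e+05 m³/day.

118000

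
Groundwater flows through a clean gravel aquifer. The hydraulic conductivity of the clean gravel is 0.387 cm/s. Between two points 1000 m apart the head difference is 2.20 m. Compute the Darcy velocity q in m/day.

0.736

Convert K: 0.387 cm/s × 864 = 334.4 m/day.
Hydraulic gradient i = Δh / L = 2.20 / 1000 = 0.002200.
Specific discharge q = K · i = 334.4 × 0.002200 = 0.7356 m/day.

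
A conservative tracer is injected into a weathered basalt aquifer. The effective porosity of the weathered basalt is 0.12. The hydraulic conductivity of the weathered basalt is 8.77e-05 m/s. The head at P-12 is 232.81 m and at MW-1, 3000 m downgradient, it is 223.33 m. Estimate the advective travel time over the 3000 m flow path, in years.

41.2

Convert K: 8.77e-05 m/s × 86400 = 7.577 m/day.
Hydraulic gradient i = (232.81 − 223.33) / 3000 = 9.48 / 3000 = 0.003160.
Darcy flux q = K · i = 7.577 × 0.003160 = 0.02394 m/day.
Seepage velocity v = q / n_e = 0.02394 / 0.12 = 0.1995 m/day.
Travel time t = L / v = 3000 / 0.1995 = 15035 days = 41.16 years.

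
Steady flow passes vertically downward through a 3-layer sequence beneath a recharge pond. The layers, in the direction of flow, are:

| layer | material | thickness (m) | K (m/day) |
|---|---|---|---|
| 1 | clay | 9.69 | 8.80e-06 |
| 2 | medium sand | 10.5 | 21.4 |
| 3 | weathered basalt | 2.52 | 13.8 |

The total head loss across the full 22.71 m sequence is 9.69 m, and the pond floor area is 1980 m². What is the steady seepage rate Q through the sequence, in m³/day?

0.0174

Flow is perpendicular to layering, so the layers act in series and the equivalent K is the thickness-weighted harmonic mean.
Total thickness L = 9.69 + 10.5 + 2.52 = 22.71 m.
Σ(b_i/K_i) = 9.69/8.80e-06 + 10.5/21.4 + 2.52/13.8 = 1.101e+06 d.
K_eq = L / Σ(b_i/K_i) = 22.71 / 1.101e+06 = 2.062e-05 m/day.
Q = K_eq · A · (Δh/L) = 2.062e-05 × 1980 × (9.69/22.71) = 0.01742 m³/day.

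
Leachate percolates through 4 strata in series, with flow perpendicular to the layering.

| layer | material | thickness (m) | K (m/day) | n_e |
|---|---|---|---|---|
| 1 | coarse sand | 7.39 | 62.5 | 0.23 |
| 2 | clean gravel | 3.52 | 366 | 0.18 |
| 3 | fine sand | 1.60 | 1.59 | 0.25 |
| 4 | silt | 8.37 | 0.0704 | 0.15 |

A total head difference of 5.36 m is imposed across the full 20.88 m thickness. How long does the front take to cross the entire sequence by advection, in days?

With flow normal to the layers, continuity requires the same specific discharge q through every layer.
Σ(b_i/K_i) = 7.39/62.5 + 3.52/366 + 1.60/1.59 + 8.37/0.0704 = 120.0 d.
q = Δh / Σ(b_i/K_i) = 5.36 / 120.0 = 0.04466 m/day.
In each layer the seepage velocity is v_i = q/n_i, so the layer transit time is t_i = b_i·n_i / q:
  layer 1 (coarse sand): t_1 = 7.39 × 0.23 / 0.04466 = 38.06 d
  layer 2 (clean gravel): t_2 = 3.52 × 0.18 / 0.04466 = 14.19 d
  layer 3 (fine sand): t_3 = 1.60 × 0.25 / 0.04466 = 8.957 d
  layer 4 (silt): t_4 = 8.37 × 0.15 / 0.04466 = 28.11 d
Total t = Σ t_i = 89.32 days.

89.3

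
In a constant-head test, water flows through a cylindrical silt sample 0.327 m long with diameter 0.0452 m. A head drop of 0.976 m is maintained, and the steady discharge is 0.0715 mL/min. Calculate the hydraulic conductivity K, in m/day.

0.0215

Cross-sectional area A = π·(d/2)² = π × (0.0452/2)² = 0.001605 m².
Convert discharge: 0.0715 mL/min = 1.192e-09 m³/s.
Darcy's law rearranged: K = Q·L / (A·Δh) = 1.192e-09 × 0.327 / (0.001605 × 0.976) = 2.488e-07 m/s = 0.02150 m/day.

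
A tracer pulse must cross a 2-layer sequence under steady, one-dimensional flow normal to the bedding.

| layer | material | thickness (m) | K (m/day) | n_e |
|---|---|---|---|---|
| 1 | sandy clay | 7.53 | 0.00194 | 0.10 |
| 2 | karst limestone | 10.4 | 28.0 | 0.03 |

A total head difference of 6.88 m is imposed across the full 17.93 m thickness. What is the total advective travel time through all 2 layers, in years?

With flow normal to the layers, continuity requires the same specific discharge q through every layer.
Σ(b_i/K_i) = 7.53/0.00194 + 10.4/28.0 = 3882 d.
q = Δh / Σ(b_i/K_i) = 6.88 / 3882 = 0.001772 m/day.
In each layer the seepage velocity is v_i = q/n_i, so the layer transit time is t_i = b_i·n_i / q:
  layer 1 (sandy clay): t_1 = 7.53 × 0.10 / 0.001772 = 424.9 d
  layer 2 (karst limestone): t_2 = 10.4 × 0.03 / 0.001772 = 176.0 d
Total t = Σ t_i = 600.9 days = 1.645 years.

1.65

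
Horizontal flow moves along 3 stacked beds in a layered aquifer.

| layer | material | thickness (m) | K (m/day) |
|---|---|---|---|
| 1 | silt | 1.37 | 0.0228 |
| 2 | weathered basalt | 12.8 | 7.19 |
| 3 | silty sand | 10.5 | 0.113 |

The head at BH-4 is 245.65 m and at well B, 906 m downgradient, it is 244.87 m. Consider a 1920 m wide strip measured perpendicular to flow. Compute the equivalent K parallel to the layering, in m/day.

3.78

Flow is parallel to layering, so each bed carries its own Darcy discharge and the transmissivities add.
Σ(K_i·b_i) = 0.0228×1.37 + 7.19×12.8 + 0.113×10.5 = 93.25 m²/day.
Total thickness b = 24.67 m, so K_eq = Σ(K_i·b_i)/b = 3.780 m/day.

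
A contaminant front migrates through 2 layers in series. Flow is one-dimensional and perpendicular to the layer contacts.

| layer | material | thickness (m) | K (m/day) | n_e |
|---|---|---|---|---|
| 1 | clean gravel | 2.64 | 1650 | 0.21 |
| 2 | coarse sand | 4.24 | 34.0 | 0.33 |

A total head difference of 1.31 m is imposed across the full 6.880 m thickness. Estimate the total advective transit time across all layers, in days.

With flow normal to the layers, continuity requires the same specific discharge q through every layer.
Σ(b_i/K_i) = 2.64/1650 + 4.24/34.0 = 0.1263 d.
q = Δh / Σ(b_i/K_i) = 1.31 / 0.1263 = 10.37 m/day.
In each layer the seepage velocity is v_i = q/n_i, so the layer transit time is t_i = b_i·n_i / q:
  layer 1 (clean gravel): t_1 = 2.64 × 0.21 / 10.37 = 0.05345 d
  layer 2 (coarse sand): t_2 = 4.24 × 0.33 / 10.37 = 0.1349 d
Total t = Σ t_i = 0.1884 days.

0.188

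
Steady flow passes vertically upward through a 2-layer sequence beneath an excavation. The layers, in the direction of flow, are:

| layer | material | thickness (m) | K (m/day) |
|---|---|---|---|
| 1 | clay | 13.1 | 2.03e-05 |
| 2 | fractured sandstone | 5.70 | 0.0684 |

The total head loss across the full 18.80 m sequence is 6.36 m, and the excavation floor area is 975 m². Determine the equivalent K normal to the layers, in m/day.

2.91e-05

Flow is perpendicular to layering, so the layers act in series and the equivalent K is the thickness-weighted harmonic mean.
Total thickness L = 13.1 + 5.70 = 18.80 m.
Σ(b_i/K_i) = 13.1/2.03e-05 + 5.70/0.0684 = 6.454e+05 d.
K_eq = L / Σ(b_i/K_i) = 18.80 / 6.454e+05 = 2.913e-05 m/day.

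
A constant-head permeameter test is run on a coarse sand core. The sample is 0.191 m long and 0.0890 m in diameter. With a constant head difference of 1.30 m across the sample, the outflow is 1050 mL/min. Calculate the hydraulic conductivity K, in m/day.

35.7

Cross-sectional area A = π·(d/2)² = π × (0.0890/2)² = 0.006221 m².
Convert discharge: 1050 mL/min = 1.750e-05 m³/s.
Darcy's law rearranged: K = Q·L / (A·Δh) = 1.750e-05 × 0.191 / (0.006221 × 1.30) = 0.0004133 m/s = 35.71 m/day.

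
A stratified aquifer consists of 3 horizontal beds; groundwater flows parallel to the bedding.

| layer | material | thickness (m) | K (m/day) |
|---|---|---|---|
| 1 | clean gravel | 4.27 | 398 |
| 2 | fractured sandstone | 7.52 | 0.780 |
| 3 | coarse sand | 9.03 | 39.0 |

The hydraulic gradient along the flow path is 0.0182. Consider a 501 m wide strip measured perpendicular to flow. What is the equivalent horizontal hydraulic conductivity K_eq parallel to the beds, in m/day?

98.8

Flow is parallel to layering, so each bed carries its own Darcy discharge and the transmissivities add.
Σ(K_i·b_i) = 398×4.27 + 0.780×7.52 + 39.0×9.03 = 2057 m²/day.
Total thickness b = 20.82 m, so K_eq = Σ(K_i·b_i)/b = 98.82 m/day.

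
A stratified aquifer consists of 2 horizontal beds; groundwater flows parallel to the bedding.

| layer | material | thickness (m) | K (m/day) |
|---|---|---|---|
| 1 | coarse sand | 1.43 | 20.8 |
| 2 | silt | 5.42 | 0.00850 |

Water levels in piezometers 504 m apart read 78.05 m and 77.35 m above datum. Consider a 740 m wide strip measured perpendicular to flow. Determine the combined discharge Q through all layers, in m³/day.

30.6

Flow is parallel to layering, so each bed carries its own Darcy discharge and the transmissivities add.
Σ(K_i·b_i) = 20.8×1.43 + 0.00850×5.42 = 29.79 m²/day.
Hydraulic gradient i = (78.05 − 77.35) / 504 = 0.7 / 504 = 0.001389.
Q = Σ(K_i·b_i) · W · i = 29.79 × 740 × 0.001389 = 30.62 m³/day.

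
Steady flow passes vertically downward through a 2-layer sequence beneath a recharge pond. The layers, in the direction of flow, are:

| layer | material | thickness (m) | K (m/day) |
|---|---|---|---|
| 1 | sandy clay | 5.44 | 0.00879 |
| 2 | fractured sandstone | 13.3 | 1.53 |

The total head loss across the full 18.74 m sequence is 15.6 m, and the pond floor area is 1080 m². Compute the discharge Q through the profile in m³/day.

Flow is perpendicular to layering, so the layers act in series and the equivalent K is the thickness-weighted harmonic mean.
Total thickness L = 5.44 + 13.3 = 18.74 m.
Σ(b_i/K_i) = 5.44/0.00879 + 13.3/1.53 = 627.6 d.
K_eq = L / Σ(b_i/K_i) = 18.74 / 627.6 = 0.02986 m/day.
Q = K_eq · A · (Δh/L) = 0.02986 × 1080 × (15.6/18.74) = 26.85 m³/day.

26.8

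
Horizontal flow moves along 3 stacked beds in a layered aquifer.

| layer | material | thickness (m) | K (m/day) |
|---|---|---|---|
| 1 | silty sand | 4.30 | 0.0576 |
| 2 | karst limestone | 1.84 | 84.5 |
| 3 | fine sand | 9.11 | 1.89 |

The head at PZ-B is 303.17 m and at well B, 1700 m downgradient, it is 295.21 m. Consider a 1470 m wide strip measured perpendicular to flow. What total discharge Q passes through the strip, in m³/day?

Flow is parallel to layering, so each bed carries its own Darcy discharge and the transmissivities add.
Σ(K_i·b_i) = 0.0576×4.30 + 84.5×1.84 + 1.89×9.11 = 172.9 m²/day.
Hydraulic gradient i = (303.17 − 295.21) / 1700 = 7.96 / 1700 = 0.004682.
Q = Σ(K_i·b_i) · W · i = 172.9 × 1470 × 0.004682 = 1190 m³/day.

1190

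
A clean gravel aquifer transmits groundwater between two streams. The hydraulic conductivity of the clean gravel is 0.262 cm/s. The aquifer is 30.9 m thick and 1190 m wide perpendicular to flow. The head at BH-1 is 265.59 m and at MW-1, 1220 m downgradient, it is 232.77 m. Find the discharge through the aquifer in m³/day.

224000

Convert K: 0.262 cm/s × 864 = 226.4 m/day.
Cross-sectional area A = 1190 × 30.9 = 36771 m².
Hydraulic gradient i = (265.59 − 232.77) / 1220 = 32.82 / 1220 = 0.02690.
Darcy's law: Q = K · A · i = 226.4 × 36771 × 0.02690 = 2.239e+05 m³/day.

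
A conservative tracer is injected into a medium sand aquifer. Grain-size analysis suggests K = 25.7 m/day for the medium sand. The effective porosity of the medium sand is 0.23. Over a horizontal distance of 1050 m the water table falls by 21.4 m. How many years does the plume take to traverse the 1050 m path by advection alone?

Hydraulic gradient i = Δh / L = 21.4 / 1050 = 0.02038.
Darcy flux q = K · i = 25.70 × 0.02038 = 0.5238 m/day.
Seepage velocity v = q / n_e = 0.5238 / 0.23 = 2.277 m/day.
Travel time t = L / v = 1050 / 2.277 = 461.1 days = 1.262 years.

1.26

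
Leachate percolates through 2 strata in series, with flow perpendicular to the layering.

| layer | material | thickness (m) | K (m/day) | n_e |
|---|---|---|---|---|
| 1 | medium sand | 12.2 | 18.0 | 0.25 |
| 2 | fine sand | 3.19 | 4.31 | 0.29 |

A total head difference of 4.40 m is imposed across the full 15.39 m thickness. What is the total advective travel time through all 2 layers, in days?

With flow normal to the layers, continuity requires the same specific discharge q through every layer.
Σ(b_i/K_i) = 12.2/18.0 + 3.19/4.31 = 1.418 d.
q = Δh / Σ(b_i/K_i) = 4.40 / 1.418 = 3.103 m/day.
In each layer the seepage velocity is v_i = q/n_i, so the layer transit time is t_i = b_i·n_i / q:
  layer 1 (medium sand): t_1 = 12.2 × 0.25 / 3.103 = 0.9829 d
  layer 2 (fine sand): t_2 = 3.19 × 0.29 / 3.103 = 0.2981 d
Total t = Σ t_i = 1.281 days.

1.28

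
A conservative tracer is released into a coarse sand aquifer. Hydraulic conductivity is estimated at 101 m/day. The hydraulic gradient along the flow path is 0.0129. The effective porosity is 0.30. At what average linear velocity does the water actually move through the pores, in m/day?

4.34

Hydraulic gradient i = 0.0129.
Darcy flux q = K · i = 101.0 × 0.01290 = 1.303 m/day.
Seepage velocity v = q / n_e = 1.303 / 0.30 = 4.343 m/day.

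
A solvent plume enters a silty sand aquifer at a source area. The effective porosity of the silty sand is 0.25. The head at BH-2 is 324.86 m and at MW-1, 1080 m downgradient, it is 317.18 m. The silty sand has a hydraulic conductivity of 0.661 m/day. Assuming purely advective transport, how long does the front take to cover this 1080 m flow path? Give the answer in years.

Hydraulic gradient i = (324.86 − 317.18) / 1080 = 7.68 / 1080 = 0.007111.
Darcy flux q = K · i = 0.6610 × 0.007111 = 0.004700 m/day.
Seepage velocity v = q / n_e = 0.004700 / 0.25 = 0.01880 m/day.
Travel time t = L / v = 1080 / 0.01880 = 57441 days = 157.3 years.

157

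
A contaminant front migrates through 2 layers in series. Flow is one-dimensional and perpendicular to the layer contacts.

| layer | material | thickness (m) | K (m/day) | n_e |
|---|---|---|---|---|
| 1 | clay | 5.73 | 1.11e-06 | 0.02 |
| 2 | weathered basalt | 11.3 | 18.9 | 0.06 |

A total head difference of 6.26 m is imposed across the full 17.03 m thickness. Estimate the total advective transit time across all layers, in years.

1790

With flow normal to the layers, continuity requires the same specific discharge q through every layer.
Σ(b_i/K_i) = 5.73/1.11e-06 + 11.3/18.9 = 5.162e+06 d.
q = Δh / Σ(b_i/K_i) = 6.26 / 5.162e+06 = 1.213e-06 m/day.
In each layer the seepage velocity is v_i = q/n_i, so the layer transit time is t_i = b_i·n_i / q:
  layer 1 (clay): t_1 = 5.73 × 0.02 / 1.213e-06 = 94502 d
  layer 2 (weathered basalt): t_2 = 11.3 × 0.06 / 1.213e-06 = 5.591e+05 d
Total t = Σ t_i = 6.536e+05 days = 1789 years.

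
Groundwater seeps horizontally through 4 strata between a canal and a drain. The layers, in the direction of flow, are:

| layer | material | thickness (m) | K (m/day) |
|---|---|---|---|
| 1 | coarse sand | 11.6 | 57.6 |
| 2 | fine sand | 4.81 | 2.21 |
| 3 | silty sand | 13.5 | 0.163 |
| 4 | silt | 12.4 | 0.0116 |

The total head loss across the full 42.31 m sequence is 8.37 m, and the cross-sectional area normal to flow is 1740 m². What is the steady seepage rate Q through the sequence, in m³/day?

12.6

Flow is perpendicular to layering, so the layers act in series and the equivalent K is the thickness-weighted harmonic mean.
Total thickness L = 11.6 + 4.81 + 13.5 + 12.4 = 42.31 m.
Σ(b_i/K_i) = 11.6/57.6 + 4.81/2.21 + 13.5/0.163 + 12.4/0.0116 = 1154 d.
K_eq = L / Σ(b_i/K_i) = 42.31 / 1154 = 0.03666 m/day.
Q = K_eq · A · (Δh/L) = 0.03666 × 1740 × (8.37/42.31) = 12.62 m³/day.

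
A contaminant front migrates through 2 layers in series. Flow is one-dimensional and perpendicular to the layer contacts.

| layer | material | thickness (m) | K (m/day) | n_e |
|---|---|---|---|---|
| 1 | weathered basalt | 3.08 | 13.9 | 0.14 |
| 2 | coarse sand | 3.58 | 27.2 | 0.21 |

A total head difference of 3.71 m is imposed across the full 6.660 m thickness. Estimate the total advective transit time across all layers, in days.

With flow normal to the layers, continuity requires the same specific discharge q through every layer.
Σ(b_i/K_i) = 3.08/13.9 + 3.58/27.2 = 0.3532 d.
q = Δh / Σ(b_i/K_i) = 3.71 / 0.3532 = 10.50 m/day.
In each layer the seepage velocity is v_i = q/n_i, so the layer transit time is t_i = b_i·n_i / q:
  layer 1 (weathered basalt): t_1 = 3.08 × 0.14 / 10.50 = 0.04105 d
  layer 2 (coarse sand): t_2 = 3.58 × 0.21 / 10.50 = 0.07157 d
Total t = Σ t_i = 0.1126 days.

0.113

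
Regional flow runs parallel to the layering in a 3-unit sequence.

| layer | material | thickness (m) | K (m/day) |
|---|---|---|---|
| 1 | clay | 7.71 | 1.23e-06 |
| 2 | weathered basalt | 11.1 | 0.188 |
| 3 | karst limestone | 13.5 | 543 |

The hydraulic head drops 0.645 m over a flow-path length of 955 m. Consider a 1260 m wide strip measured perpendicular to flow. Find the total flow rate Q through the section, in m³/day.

Flow is parallel to layering, so each bed carries its own Darcy discharge and the transmissivities add.
Σ(K_i·b_i) = 1.23e-06×7.71 + 0.188×11.1 + 543×13.5 = 7333 m²/day.
Hydraulic gradient i = Δh / L = 0.645 / 955 = 0.0006754.
Q = Σ(K_i·b_i) · W · i = 7333 × 1260 × 0.0006754 = 6240 m³/day.

6240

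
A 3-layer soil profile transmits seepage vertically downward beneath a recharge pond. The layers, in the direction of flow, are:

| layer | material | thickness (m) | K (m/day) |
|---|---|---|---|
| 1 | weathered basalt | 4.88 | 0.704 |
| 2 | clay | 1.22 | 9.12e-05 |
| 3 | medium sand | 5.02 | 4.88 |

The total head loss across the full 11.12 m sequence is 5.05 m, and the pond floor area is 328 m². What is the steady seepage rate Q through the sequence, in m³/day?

Flow is perpendicular to layering, so the layers act in series and the equivalent K is the thickness-weighted harmonic mean.
Total thickness L = 4.88 + 1.22 + 5.02 = 11.12 m.
Σ(b_i/K_i) = 4.88/0.704 + 1.22/9.12e-05 + 5.02/4.88 = 13385 d.
K_eq = L / Σ(b_i/K_i) = 11.12 / 13385 = 0.0008308 m/day.
Q = K_eq · A · (Δh/L) = 0.0008308 × 328 × (5.05/11.12) = 0.1237 m³/day.

0.124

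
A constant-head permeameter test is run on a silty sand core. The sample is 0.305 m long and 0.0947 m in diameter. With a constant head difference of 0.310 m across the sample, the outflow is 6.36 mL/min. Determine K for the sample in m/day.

1.28

Cross-sectional area A = π·(d/2)² = π × (0.0947/2)² = 0.007044 m².
Convert discharge: 6.36 mL/min = 1.060e-07 m³/s.
Darcy's law rearranged: K = Q·L / (A·Δh) = 1.060e-07 × 0.305 / (0.007044 × 0.310) = 1.481e-05 m/s = 1.279 m/day.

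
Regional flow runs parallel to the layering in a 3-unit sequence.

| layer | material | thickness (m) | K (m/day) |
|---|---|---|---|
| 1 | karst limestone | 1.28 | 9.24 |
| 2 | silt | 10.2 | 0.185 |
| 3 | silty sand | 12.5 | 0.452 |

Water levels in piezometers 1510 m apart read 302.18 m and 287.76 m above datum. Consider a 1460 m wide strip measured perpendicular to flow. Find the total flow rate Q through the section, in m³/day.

270

Flow is parallel to layering, so each bed carries its own Darcy discharge and the transmissivities add.
Σ(K_i·b_i) = 9.24×1.28 + 0.185×10.2 + 0.452×12.5 = 19.36 m²/day.
Hydraulic gradient i = (302.18 − 287.76) / 1510 = 14.42 / 1510 = 0.009550.
Q = Σ(K_i·b_i) · W · i = 19.36 × 1460 × 0.009550 = 270.0 m³/day.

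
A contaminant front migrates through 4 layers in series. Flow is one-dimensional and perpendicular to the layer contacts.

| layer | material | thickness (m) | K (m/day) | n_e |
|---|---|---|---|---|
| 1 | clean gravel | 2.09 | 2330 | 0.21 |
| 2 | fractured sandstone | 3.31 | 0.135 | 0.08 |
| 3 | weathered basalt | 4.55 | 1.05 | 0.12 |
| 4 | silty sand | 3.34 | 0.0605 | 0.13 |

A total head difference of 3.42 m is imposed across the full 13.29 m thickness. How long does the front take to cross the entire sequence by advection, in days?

With flow normal to the layers, continuity requires the same specific discharge q through every layer.
Σ(b_i/K_i) = 2.09/2330 + 3.31/0.135 + 4.55/1.05 + 3.34/0.0605 = 84.06 d.
q = Δh / Σ(b_i/K_i) = 3.42 / 84.06 = 0.04069 m/day.
In each layer the seepage velocity is v_i = q/n_i, so the layer transit time is t_i = b_i·n_i / q:
  layer 1 (clean gravel): t_1 = 2.09 × 0.21 / 0.04069 = 10.79 d
  layer 2 (fractured sandstone): t_2 = 3.31 × 0.08 / 0.04069 = 6.508 d
  layer 3 (weathered basalt): t_3 = 4.55 × 0.12 / 0.04069 = 13.42 d
  layer 4 (silty sand): t_4 = 3.34 × 0.13 / 0.04069 = 10.67 d
Total t = Σ t_i = 41.39 days.

41.4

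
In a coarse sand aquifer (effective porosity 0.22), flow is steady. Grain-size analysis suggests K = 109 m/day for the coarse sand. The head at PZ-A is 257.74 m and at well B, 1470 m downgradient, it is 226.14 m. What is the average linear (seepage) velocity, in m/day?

Hydraulic gradient i = (257.74 − 226.14) / 1470 = 31.6 / 1470 = 0.02150.
Darcy flux q = K · i = 109.0 × 0.02150 = 2.343 m/day.
Seepage velocity v = q / n_e = 2.343 / 0.22 = 10.65 m/day.

10.7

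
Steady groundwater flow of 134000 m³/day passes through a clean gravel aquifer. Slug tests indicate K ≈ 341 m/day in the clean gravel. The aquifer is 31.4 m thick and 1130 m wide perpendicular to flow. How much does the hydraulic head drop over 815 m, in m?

Cross-sectional area A = 1130 × 31.4 = 35482 m².
From Q = K·A·i, i = Q / (K·A) = 134000 / (341.0 × 35482) = 0.01107.
Head loss Δh = i · L = 0.01107 × 815 = 9.026 m.

9.03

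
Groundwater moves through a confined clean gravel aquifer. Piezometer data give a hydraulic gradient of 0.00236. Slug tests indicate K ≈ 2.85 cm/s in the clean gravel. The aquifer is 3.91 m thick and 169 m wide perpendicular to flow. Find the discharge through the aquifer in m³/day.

3840

Convert K: 2.85 cm/s × 864 = 2462 m/day.
Cross-sectional area A = 169 × 3.91 = 660.8 m².
Hydraulic gradient i = 0.00236.
Darcy's law: Q = K · A · i = 2462 × 660.8 × 0.002360 = 3840 m³/day.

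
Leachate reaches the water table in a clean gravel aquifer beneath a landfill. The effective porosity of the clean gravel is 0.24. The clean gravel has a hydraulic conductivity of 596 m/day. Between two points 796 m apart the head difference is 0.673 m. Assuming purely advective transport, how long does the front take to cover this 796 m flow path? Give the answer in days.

379

Hydraulic gradient i = Δh / L = 0.673 / 796 = 0.0008455.
Darcy flux q = K · i = 596.0 × 0.0008455 = 0.5039 m/day.
Seepage velocity v = q / n_e = 0.5039 / 0.24 = 2.100 m/day.
Travel time t = L / v = 796 / 2.100 = 379.1 days.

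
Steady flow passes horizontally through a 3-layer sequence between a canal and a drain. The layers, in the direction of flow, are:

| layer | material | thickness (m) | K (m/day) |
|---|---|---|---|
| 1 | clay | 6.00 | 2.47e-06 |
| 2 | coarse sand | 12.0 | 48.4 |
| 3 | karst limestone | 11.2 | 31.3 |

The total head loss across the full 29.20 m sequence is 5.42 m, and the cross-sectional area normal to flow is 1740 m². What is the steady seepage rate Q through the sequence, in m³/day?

0.00388

Flow is perpendicular to layering, so the layers act in series and the equivalent K is the thickness-weighted harmonic mean.
Total thickness L = 6.00 + 12.0 + 11.2 = 29.20 m.
Σ(b_i/K_i) = 6.00/2.47e-06 + 12.0/48.4 + 11.2/31.3 = 2.429e+06 d.
K_eq = L / Σ(b_i/K_i) = 29.20 / 2.429e+06 = 1.202e-05 m/day.
Q = K_eq · A · (Δh/L) = 1.202e-05 × 1740 × (5.42/29.20) = 0.003882 m³/day.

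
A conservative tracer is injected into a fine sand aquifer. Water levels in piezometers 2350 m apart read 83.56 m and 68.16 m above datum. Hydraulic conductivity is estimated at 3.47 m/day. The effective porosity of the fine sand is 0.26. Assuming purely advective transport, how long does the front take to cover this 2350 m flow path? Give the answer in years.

Hydraulic gradient i = (83.56 − 68.16) / 2350 = 15.4 / 2350 = 0.006553.
Darcy flux q = K · i = 3.470 × 0.006553 = 0.02274 m/day.
Seepage velocity v = q / n_e = 0.02274 / 0.26 = 0.08746 m/day.
Travel time t = L / v = 2350 / 0.08746 = 26869 days = 73.56 years.

73.6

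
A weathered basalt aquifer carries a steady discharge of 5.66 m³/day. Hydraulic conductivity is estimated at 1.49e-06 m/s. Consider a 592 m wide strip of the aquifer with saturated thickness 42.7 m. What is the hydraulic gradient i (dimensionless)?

Convert K: 1.49e-06 m/s × 86400 = 0.1287 m/day.
Cross-sectional area A = 592 × 42.7 = 25278 m².
From Q = K·A·i, i = Q / (K·A) = 5.66 / (0.1287 × 25278) = 0.001739.

0.00174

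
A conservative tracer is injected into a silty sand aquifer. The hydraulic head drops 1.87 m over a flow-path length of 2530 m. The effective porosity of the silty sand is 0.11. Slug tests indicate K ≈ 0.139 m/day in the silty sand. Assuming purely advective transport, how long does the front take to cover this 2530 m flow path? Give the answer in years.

Hydraulic gradient i = Δh / L = 1.87 / 2530 = 0.0007391.
Darcy flux q = K · i = 0.1390 × 0.0007391 = 0.0001027 m/day.
Seepage velocity v = q / n_e = 0.0001027 / 0.11 = 0.0009340 m/day.
Travel time t = L / v = 2530 / 0.0009340 = 2.709e+06 days = 7416 years.

7420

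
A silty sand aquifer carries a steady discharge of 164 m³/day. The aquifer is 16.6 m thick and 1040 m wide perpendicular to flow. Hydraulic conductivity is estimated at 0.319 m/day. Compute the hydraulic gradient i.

0.0298

Cross-sectional area A = 1040 × 16.6 = 17264 m².
From Q = K·A·i, i = Q / (K·A) = 164 / (0.3190 × 17264) = 0.02978.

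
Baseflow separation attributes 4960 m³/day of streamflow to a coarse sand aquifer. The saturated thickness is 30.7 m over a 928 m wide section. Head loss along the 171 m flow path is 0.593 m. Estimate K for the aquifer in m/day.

50.2

Cross-sectional area A = 928 × 30.7 = 28490 m².
Hydraulic gradient i = Δh / L = 0.593 / 171 = 0.003468.
From Q = K·A·i, K = Q / (A·i) = 4960 / (28490 × 0.003468) = 50.20 m/day.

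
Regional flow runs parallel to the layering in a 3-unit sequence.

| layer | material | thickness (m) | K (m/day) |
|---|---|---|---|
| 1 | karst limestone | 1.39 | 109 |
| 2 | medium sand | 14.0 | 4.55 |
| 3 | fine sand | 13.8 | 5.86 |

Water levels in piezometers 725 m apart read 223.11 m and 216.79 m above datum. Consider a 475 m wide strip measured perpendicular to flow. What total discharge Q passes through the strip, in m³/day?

Flow is parallel to layering, so each bed carries its own Darcy discharge and the transmissivities add.
Σ(K_i·b_i) = 109×1.39 + 4.55×14.0 + 5.86×13.8 = 296.1 m²/day.
Hydraulic gradient i = (223.11 − 216.79) / 725 = 6.32 / 725 = 0.008717.
Q = Σ(K_i·b_i) · W · i = 296.1 × 475 × 0.008717 = 1226 m³/day.

1230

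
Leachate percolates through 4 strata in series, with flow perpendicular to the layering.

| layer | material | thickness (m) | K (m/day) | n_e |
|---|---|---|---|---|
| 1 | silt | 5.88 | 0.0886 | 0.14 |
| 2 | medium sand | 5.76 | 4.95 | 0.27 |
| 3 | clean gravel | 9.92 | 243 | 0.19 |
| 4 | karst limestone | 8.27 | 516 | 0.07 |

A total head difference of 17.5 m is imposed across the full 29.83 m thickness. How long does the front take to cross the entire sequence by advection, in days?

With flow normal to the layers, continuity requires the same specific discharge q through every layer.
Σ(b_i/K_i) = 5.88/0.0886 + 5.76/4.95 + 9.92/243 + 8.27/516 = 67.59 d.
q = Δh / Σ(b_i/K_i) = 17.5 / 67.59 = 0.2589 m/day.
In each layer the seepage velocity is v_i = q/n_i, so the layer transit time is t_i = b_i·n_i / q:
  layer 1 (silt): t_1 = 5.88 × 0.14 / 0.2589 = 3.179 d
  layer 2 (medium sand): t_2 = 5.76 × 0.27 / 0.2589 = 6.006 d
  layer 3 (clean gravel): t_3 = 9.92 × 0.19 / 0.2589 = 7.279 d
  layer 4 (karst limestone): t_4 = 8.27 × 0.07 / 0.2589 = 2.236 d
Total t = Σ t_i = 18.70 days.

18.7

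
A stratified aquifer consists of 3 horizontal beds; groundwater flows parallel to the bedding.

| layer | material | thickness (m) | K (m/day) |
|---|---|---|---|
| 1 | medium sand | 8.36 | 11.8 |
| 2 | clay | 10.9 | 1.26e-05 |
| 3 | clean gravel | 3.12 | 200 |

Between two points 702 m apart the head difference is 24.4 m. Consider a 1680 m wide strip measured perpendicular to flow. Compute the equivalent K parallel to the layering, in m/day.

32.3

Flow is parallel to layering, so each bed carries its own Darcy discharge and the transmissivities add.
Σ(K_i·b_i) = 11.8×8.36 + 1.26e-05×10.9 + 200×3.12 = 722.6 m²/day.
Total thickness b = 22.38 m, so K_eq = Σ(K_i·b_i)/b = 32.29 m/day.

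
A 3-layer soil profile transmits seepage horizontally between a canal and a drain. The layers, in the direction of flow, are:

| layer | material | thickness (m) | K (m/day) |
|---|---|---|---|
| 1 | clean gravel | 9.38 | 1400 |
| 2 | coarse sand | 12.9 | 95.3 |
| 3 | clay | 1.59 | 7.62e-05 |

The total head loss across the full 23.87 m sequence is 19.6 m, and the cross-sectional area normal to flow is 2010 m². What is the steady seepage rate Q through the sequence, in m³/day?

1.89

Flow is perpendicular to layering, so the layers act in series and the equivalent K is the thickness-weighted harmonic mean.
Total thickness L = 9.38 + 12.9 + 1.59 = 23.87 m.
Σ(b_i/K_i) = 9.38/1400 + 12.9/95.3 + 1.59/7.62e-05 = 20866 d.
K_eq = L / Σ(b_i/K_i) = 23.87 / 20866 = 0.001144 m/day.
Q = K_eq · A · (Δh/L) = 0.001144 × 2010 × (19.6/23.87) = 1.888 m³/day.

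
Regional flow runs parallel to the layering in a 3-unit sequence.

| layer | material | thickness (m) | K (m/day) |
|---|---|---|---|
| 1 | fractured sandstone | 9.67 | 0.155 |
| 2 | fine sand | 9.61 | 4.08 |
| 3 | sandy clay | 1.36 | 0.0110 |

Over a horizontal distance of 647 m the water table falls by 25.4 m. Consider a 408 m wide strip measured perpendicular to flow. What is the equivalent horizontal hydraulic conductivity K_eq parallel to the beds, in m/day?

1.97

Flow is parallel to layering, so each bed carries its own Darcy discharge and the transmissivities add.
Σ(K_i·b_i) = 0.155×9.67 + 4.08×9.61 + 0.0110×1.36 = 40.72 m²/day.
Total thickness b = 20.64 m, so K_eq = Σ(K_i·b_i)/b = 1.973 m/day.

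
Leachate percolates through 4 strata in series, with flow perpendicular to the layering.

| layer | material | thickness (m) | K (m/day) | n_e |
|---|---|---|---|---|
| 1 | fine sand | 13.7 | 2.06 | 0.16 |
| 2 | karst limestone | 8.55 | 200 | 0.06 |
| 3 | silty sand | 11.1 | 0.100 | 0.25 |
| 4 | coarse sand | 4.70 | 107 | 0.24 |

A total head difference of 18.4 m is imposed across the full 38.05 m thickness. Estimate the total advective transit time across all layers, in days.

With flow normal to the layers, continuity requires the same specific discharge q through every layer.
Σ(b_i/K_i) = 13.7/2.06 + 8.55/200 + 11.1/0.100 + 4.70/107 = 117.7 d.
q = Δh / Σ(b_i/K_i) = 18.4 / 117.7 = 0.1563 m/day.
In each layer the seepage velocity is v_i = q/n_i, so the layer transit time is t_i = b_i·n_i / q:
  layer 1 (fine sand): t_1 = 13.7 × 0.16 / 0.1563 = 14.03 d
  layer 2 (karst limestone): t_2 = 8.55 × 0.06 / 0.1563 = 3.283 d
  layer 3 (silty sand): t_3 = 11.1 × 0.25 / 0.1563 = 17.76 d
  layer 4 (coarse sand): t_4 = 4.70 × 0.24 / 0.1563 = 7.218 d
Total t = Σ t_i = 42.28 days.

42.3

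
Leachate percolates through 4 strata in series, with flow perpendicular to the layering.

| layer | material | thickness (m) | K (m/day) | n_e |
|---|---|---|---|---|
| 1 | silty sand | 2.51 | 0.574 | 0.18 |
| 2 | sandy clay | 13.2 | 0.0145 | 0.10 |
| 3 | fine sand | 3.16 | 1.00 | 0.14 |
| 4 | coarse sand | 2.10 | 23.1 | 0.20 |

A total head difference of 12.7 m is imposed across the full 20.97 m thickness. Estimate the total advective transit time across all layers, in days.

190

With flow normal to the layers, continuity requires the same specific discharge q through every layer.
Σ(b_i/K_i) = 2.51/0.574 + 13.2/0.0145 + 3.16/1.00 + 2.10/23.1 = 918.0 d.
q = Δh / Σ(b_i/K_i) = 12.7 / 918.0 = 0.01383 m/day.
In each layer the seepage velocity is v_i = q/n_i, so the layer transit time is t_i = b_i·n_i / q:
  layer 1 (silty sand): t_1 = 2.51 × 0.18 / 0.01383 = 32.66 d
  layer 2 (sandy clay): t_2 = 13.2 × 0.10 / 0.01383 = 95.41 d
  layer 3 (fine sand): t_3 = 3.16 × 0.14 / 0.01383 = 31.98 d
  layer 4 (coarse sand): t_4 = 2.10 × 0.20 / 0.01383 = 30.36 d
Total t = Σ t_i = 190.4 days.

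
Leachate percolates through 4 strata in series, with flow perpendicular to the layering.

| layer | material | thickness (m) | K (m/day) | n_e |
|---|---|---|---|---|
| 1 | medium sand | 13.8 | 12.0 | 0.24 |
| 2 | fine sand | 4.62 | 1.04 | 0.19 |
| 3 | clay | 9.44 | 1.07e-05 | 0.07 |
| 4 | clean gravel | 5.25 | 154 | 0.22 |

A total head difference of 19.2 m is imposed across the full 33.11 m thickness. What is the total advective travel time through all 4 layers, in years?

With flow normal to the layers, continuity requires the same specific discharge q through every layer.
Σ(b_i/K_i) = 13.8/12.0 + 4.62/1.04 + 9.44/1.07e-05 + 5.25/154 = 8.822e+05 d.
q = Δh / Σ(b_i/K_i) = 19.2 / 8.822e+05 = 2.176e-05 m/day.
In each layer the seepage velocity is v_i = q/n_i, so the layer transit time is t_i = b_i·n_i / q:
  layer 1 (medium sand): t_1 = 13.8 × 0.24 / 2.176e-05 = 1.522e+05 d
  layer 2 (fine sand): t_2 = 4.62 × 0.19 / 2.176e-05 = 40335 d
  layer 3 (clay): t_3 = 9.44 × 0.07 / 2.176e-05 = 30364 d
  layer 4 (clean gravel): t_4 = 5.25 × 0.22 / 2.176e-05 = 53073 d
Total t = Σ t_i = 2.760e+05 days = 755.5 years.

756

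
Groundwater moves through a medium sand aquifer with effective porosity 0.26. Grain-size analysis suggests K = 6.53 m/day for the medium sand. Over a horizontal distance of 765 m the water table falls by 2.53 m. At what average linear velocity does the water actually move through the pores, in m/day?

Hydraulic gradient i = Δh / L = 2.53 / 765 = 0.003307.
Darcy flux q = K · i = 6.530 × 0.003307 = 0.02160 m/day.
Seepage velocity v = q / n_e = 0.02160 / 0.26 = 0.08306 m/day.

0.0831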